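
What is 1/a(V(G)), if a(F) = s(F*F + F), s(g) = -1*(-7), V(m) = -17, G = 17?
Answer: ⅐ ≈ 0.14286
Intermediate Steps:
s(g) = 7
a(F) = 7
1/a(V(G)) = 1/7 = ⅐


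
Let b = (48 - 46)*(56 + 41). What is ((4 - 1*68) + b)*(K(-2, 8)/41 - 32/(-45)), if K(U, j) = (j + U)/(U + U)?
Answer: 32357/369 ≈ 87.688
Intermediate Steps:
K(U, j) = (U + j)/(2*U) (K(U, j) = (U + j)/((2*U)) = (U + j)*(1/(2*U)) = (U + j)/(2*U))
b = 194 (b = 2*97 = 194)
((4 - 1*68) + b)*(K(-2, 8)/41 - 32/(-45)) = ((4 - 1*68) + 194)*(((½)*(-2 + 8)/(-2))/41 - 32/(-45)) = ((4 - 68) + 194)*(((½)*(-½)*6)*(1/41) - 32*(-1/45)) = (-64 + 194)*(-3/2*1/41 + 32/45) = 130*(-3/82 + 32/45) = 130*(2489/3690) = 32357/369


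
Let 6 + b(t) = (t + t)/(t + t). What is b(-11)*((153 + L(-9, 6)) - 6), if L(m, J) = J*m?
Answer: -465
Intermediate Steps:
b(t) = -5 (b(t) = -6 + (t + t)/(t + t) = -6 + (2*t)/((2*t)) = -6 + (2*t)*(1/(2*t)) = -6 + 1 = -5)
b(-11)*((153 + L(-9, 6)) - 6) = -5*((153 + 6*(-9)) - 6) = -5*((153 - 54) - 6) = -5*(99 - 6) = -5*93 = -465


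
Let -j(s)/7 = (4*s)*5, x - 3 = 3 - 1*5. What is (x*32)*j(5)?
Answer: -22400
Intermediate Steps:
x = 1 (x = 3 + (3 - 1*5) = 3 + (3 - 5) = 3 - 2 = 1)
j(s) = -140*s (j(s) = -7*4*s*5 = -140*s)
(x*32)*j(5) = (1*32)*(-140*5) = 32*(-700) = -22400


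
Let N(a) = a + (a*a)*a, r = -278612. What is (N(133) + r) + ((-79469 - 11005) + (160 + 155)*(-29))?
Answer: 1974549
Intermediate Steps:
N(a) = a + a**3 (N(a) = a + a**2*a = a + a**3)
(N(133) + r) + ((-79469 - 11005) + (160 + 155)*(-29)) = ((133 + 133**3) - 278612) + ((-79469 - 11005) + (160 + 155)*(-29)) = ((133 + 2352637) - 278612) + (-90474 + 315*(-29)) = (2352770 - 278612) + (-90474 - 9135) = 2074158 - 99609 = 1974549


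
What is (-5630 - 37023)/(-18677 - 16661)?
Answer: 42653/35338 ≈ 1.2070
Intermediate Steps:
(-5630 - 37023)/(-18677 - 16661) = -42653/(-35338) = -42653*(-1/35338) = 42653/35338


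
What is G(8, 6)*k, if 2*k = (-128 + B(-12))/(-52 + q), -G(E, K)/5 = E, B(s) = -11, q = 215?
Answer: 2780/163 ≈ 17.055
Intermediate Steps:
G(E, K) = -5*E
k = -139/326 (k = ((-128 - 11)/(-52 + 215))/2 = (-139/163)/2 = (-139*1/163)/2 = (1/2)*(-139/163) = -139/326 ≈ -0.42638)
G(8, 6)*k = -5*8*(-139/326) = -40*(-139/326) = 2780/163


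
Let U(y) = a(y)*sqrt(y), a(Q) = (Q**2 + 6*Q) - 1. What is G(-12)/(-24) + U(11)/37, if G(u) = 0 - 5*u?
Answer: -5/2 + 186*sqrt(11)/37 ≈ 14.173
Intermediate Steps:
G(u) = -5*u
a(Q) = -1 + Q**2 + 6*Q
U(y) = sqrt(y)*(-1 + y**2 + 6*y) (U(y) = (-1 + y**2 + 6*y)*sqrt(y) = sqrt(y)*(-1 + y**2 + 6*y))
G(-12)/(-24) + U(11)/37 = -5*(-12)/(-24) + (sqrt(11)*(-1 + 11**2 + 6*11))/37 = 60*(-1/24) + (sqrt(11)*(-1 + 121 + 66))*(1/37) = -5/2 + (sqrt(11)*186)*(1/37) = -5/2 + (186*sqrt(11))*(1/37) = -5/2 + 186*sqrt(11)/37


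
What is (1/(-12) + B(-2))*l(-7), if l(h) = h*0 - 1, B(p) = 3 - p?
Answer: -59/12 ≈ -4.9167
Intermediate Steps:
l(h) = -1 (l(h) = 0 - 1 = -1)
(1/(-12) + B(-2))*l(-7) = (1/(-12) + (3 - 1*(-2)))*(-1) = (-1/12 + (3 + 2))*(-1) = (-1/12 + 5)*(-1) = (59/12)*(-1) = -59/12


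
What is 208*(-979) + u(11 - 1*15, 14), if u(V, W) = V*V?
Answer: -203616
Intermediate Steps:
u(V, W) = V²
208*(-979) + u(11 - 1*15, 14) = 208*(-979) + (11 - 1*15)² = -203632 + (11 - 15)² = -203632 + (-4)² = -203632 + 16 = -203616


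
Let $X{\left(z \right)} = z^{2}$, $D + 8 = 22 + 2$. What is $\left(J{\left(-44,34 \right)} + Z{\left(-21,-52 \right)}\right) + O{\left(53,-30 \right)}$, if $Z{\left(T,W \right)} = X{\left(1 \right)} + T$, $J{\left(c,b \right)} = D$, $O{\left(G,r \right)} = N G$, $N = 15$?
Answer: $791$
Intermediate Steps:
$D = 16$ ($D = -8 + \left(22 + 2\right) = -8 + 24 = 16$)
$O{\left(G,r \right)} = 15 G$
$J{\left(c,b \right)} = 16$
$Z{\left(T,W \right)} = 1 + T$ ($Z{\left(T,W \right)} = 1^{2} + T = 1 + T$)
$\left(J{\left(-44,34 \right)} + Z{\left(-21,-52 \right)}\right) + O{\left(53,-30 \right)} = \left(16 + \left(1 - 21\right)\right) + 15 \cdot 53 = \left(16 - 20\right) + 795 = -4 + 795 = 791$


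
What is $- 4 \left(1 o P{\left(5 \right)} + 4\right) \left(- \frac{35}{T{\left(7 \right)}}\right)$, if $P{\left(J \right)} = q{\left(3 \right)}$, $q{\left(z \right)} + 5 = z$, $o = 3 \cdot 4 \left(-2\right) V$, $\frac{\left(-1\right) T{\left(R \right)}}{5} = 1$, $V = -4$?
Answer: $5264$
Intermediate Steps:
$T{\left(R \right)} = -5$ ($T{\left(R \right)} = \left(-5\right) 1 = -5$)
$o = 96$ ($o = 3 \cdot 4 \left(-2\right) \left(-4\right) = 3 \left(-8\right) \left(-4\right) = \left(-24\right) \left(-4\right) = 96$)
$q{\left(z \right)} = -5 + z$
$P{\left(J \right)} = -2$ ($P{\left(J \right)} = -5 + 3 = -2$)
$- 4 \left(1 o P{\left(5 \right)} + 4\right) \left(- \frac{35}{T{\left(7 \right)}}\right) = - 4 \left(1 \cdot 96 \left(-2\right) + 4\right) \left(- \frac{35}{-5}\right) = - 4 \left(96 \left(-2\right) + 4\right) \left(\left(-35\right) \left(- \frac{1}{5}\right)\right) = - 4 \left(-192 + 4\right) 7 = \left(-4\right) \left(-188\right) 7 = 752 \cdot 7 = 5264$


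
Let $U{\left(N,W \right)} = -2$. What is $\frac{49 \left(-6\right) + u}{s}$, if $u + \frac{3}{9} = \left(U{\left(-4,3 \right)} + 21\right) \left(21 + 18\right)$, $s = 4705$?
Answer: $\frac{268}{2823} \approx 0.094934$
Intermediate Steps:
$u = \frac{2222}{3}$ ($u = - \frac{1}{3} + \left(-2 + 21\right) \left(21 + 18\right) = - \frac{1}{3} + 19 \cdot 39 = - \frac{1}{3} + 741 = \frac{2222}{3} \approx 740.67$)
$\frac{49 \left(-6\right) + u}{s} = \frac{49 \left(-6\right) + \frac{2222}{3}}{4705} = \left(-294 + \frac{2222}{3}\right) \frac{1}{4705} = \frac{1340}{3} \cdot \frac{1}{4705} = \frac{268}{2823}$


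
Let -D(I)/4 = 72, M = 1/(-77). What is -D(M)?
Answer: 288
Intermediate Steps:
M = -1/77 ≈ -0.012987
D(I) = -288 (D(I) = -4*72 = -288)
-D(M) = -1*(-288) = 288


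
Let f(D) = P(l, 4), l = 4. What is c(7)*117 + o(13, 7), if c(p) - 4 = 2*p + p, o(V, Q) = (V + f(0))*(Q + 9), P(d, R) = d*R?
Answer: 3389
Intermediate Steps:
P(d, R) = R*d
f(D) = 16 (f(D) = 4*4 = 16)
o(V, Q) = (9 + Q)*(16 + V) (o(V, Q) = (V + 16)*(Q + 9) = (16 + V)*(9 + Q) = (9 + Q)*(16 + V))
c(p) = 4 + 3*p (c(p) = 4 + (2*p + p) = 4 + 3*p)
c(7)*117 + o(13, 7) = (4 + 3*7)*117 + (144 + 9*13 + 16*7 + 7*13) = (4 + 21)*117 + (144 + 117 + 112 + 91) = 25*117 + 464 = 2925 + 464 = 3389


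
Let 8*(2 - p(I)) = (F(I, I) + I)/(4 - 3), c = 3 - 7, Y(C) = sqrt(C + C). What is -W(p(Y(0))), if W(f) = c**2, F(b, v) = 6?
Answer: -16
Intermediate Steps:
Y(C) = sqrt(2)*sqrt(C) (Y(C) = sqrt(2*C) = sqrt(2)*sqrt(C))
c = -4
p(I) = 5/4 - I/8 (p(I) = 2 - (6 + I)/(8*(4 - 3)) = 2 - (6 + I)/(8*1) = 2 - (6 + I)/8 = 2 + (-3/4 - I/8) = 5/4 - I/8)
W(f) = 16 (W(f) = (-4)**2 = 16)
-W(p(Y(0))) = -1*16 = -16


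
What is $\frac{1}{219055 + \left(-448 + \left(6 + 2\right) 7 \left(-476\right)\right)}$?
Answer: $\frac{1}{191951} \approx 5.2097 \cdot 10^{-6}$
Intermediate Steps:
$\frac{1}{219055 + \left(-448 + \left(6 + 2\right) 7 \left(-476\right)\right)} = \frac{1}{219055 + \left(-448 + 8 \cdot 7 \left(-476\right)\right)} = \frac{1}{219055 + \left(-448 + 56 \left(-476\right)\right)} = \frac{1}{219055 - 27104} = \frac{1}{191951}$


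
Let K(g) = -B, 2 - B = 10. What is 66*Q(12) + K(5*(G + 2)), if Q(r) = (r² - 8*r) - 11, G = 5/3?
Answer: 2450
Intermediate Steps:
G = 5/3 (G = 5*(⅓) = 5/3 ≈ 1.6667)
Q(r) = -11 + r² - 8*r
B = -8 (B = 2 - 1*10 = 2 - 10 = -8)
K(g) = 8 (K(g) = -1*(-8) = 8)
66*Q(12) + K(5*(G + 2)) = 66*(-11 + 12² - 8*12) + 8 = 66*(-11 + 144 - 96) + 8 = 66*37 + 8 = 2442 + 8 = 2450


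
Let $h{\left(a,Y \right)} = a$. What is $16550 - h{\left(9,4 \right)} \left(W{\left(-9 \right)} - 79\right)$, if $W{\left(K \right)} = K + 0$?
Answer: $17342$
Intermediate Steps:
$W{\left(K \right)} = K$
$16550 - h{\left(9,4 \right)} \left(W{\left(-9 \right)} - 79\right) = 16550 - 9 \left(-9 - 79\right) = 16550 - 9 \left(-88\right) = 16550 - -792 = 16550 + 792 = 17342$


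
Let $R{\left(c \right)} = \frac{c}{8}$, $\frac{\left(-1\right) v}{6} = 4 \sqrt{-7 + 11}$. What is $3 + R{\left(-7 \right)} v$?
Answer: $45$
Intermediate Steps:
$v = -48$ ($v = - 6 \cdot 4 \sqrt{-7 + 11} = - 6 \cdot 4 \sqrt{4} = - 6 \cdot 4 \cdot 2 = \left(-6\right) 8 = -48$)
$R{\left(c \right)} = \frac{c}{8}$ ($R{\left(c \right)} = c \frac{1}{8} = \frac{c}{8}$)
$3 + R{\left(-7 \right)} v = 3 + \frac{1}{8} \left(-7\right) \left(-48\right) = 3 - -42 = 3 + 42 = 45$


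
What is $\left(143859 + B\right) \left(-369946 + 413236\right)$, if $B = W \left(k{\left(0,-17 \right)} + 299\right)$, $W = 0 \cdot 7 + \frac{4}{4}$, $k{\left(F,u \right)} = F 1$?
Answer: $6240599820$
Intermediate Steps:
$k{\left(F,u \right)} = F$
$W = 1$ ($W = 0 + 4 \cdot \frac{1}{4} = 0 + 1 = 1$)
$B = 299$ ($B = 1 \left(0 + 299\right) = 1 \cdot 299 = 299$)
$\left(143859 + B\right) \left(-369946 + 413236\right) = \left(143859 + 299\right) \left(-369946 + 413236\right) = 144158 \cdot 43290 = 6240599820$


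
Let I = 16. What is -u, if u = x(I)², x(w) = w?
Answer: -256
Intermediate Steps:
u = 256 (u = 16² = 256)
-u = -1*256 = -256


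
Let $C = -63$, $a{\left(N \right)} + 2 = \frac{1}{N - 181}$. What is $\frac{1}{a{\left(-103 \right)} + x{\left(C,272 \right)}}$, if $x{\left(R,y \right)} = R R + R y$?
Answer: $- \frac{284}{3739997} \approx -7.5936 \cdot 10^{-5}$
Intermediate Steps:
$a{\left(N \right)} = -2 + \frac{1}{-181 + N}$ ($a{\left(N \right)} = -2 + \frac{1}{N - 181} = -2 + \frac{1}{-181 + N}$)
$x{\left(R,y \right)} = R^{2} + R y$
$\frac{1}{a{\left(-103 \right)} + x{\left(C,272 \right)}} = \frac{1}{\frac{363 - -206}{-181 - 103} - 63 \left(-63 + 272\right)} = \frac{1}{\frac{363 + 206}{-284} - 13167} = \frac{1}{\left(- \frac{1}{284}\right) 569 - 13167} = \frac{1}{- \frac{569}{284} - 13167} = \frac{1}{- \frac{3739997}{284}} = - \frac{284}{3739997}$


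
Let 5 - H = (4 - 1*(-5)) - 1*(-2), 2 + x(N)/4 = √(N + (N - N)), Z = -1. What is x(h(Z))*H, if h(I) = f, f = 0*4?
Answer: 48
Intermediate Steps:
f = 0
h(I) = 0
x(N) = -8 + 4*√N (x(N) = -8 + 4*√(N + (N - N)) = -8 + 4*√(N + 0) = -8 + 4*√N)
H = -6 (H = 5 - ((4 - 1*(-5)) - 1*(-2)) = 5 - ((4 + 5) + 2) = 5 - (9 + 2) = 5 - 1*11 = 5 - 11 = -6)
x(h(Z))*H = (-8 + 4*√0)*(-6) = (-8 + 4*0)*(-6) = (-8 + 0)*(-6) = -8*(-6) = 48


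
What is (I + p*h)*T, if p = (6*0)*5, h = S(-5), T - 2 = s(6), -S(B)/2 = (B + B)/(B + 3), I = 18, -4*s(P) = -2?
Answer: 45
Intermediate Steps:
s(P) = ½ (s(P) = -¼*(-2) = ½)
S(B) = -4*B/(3 + B) (S(B) = -2*(B + B)/(B + 3) = -2*2*B/(3 + B) = -4*B/(3 + B))
T = 5/2 (T = 2 + ½ = 5/2 ≈ 2.5000)
h = -10 (h = -4*(-5)/(3 - 5) = -4*(-5)/(-2) = -4*(-5)*(-½) = -10)
p = 0 (p = 0*5 = 0)
(I + p*h)*T = (18 + 0*(-10))*(5/2) = (18 + 0)*(5/2) = 18*(5/2) = 45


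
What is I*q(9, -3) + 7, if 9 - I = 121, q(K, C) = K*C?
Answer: 3031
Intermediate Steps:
q(K, C) = C*K
I = -112 (I = 9 - 1*121 = 9 - 121 = -112)
I*q(9, -3) + 7 = -(-336)*9 + 7 = -112*(-27) + 7 = 3024 + 7 = 3031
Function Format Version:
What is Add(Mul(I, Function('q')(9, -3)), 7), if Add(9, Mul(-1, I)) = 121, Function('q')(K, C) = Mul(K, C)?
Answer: 3031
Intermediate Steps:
Function('q')(K, C) = Mul(C, K)
I = -112 (I = Add(9, Mul(-1, 121)) = Add(9, -121) = -112)
Add(Mul(I, Function('q')(9, -3)), 7) = Add(Mul(-112, Mul(-3, 9)), 7) = Add(Mul(-112, -27), 7) = Add(3024, 7) = 3031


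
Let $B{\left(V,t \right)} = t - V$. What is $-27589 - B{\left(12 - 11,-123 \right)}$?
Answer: $-27465$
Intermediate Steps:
$-27589 - B{\left(12 - 11,-123 \right)} = -27589 - \left(-123 - \left(12 - 11\right)\right) = -27589 - \left(-123 - 1\right) = -27589 - -124 = -27589 + 124 = -27465$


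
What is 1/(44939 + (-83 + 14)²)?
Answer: 1/49700 ≈ 2.0121e-5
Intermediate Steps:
1/(44939 + (-83 + 14)²) = 1/(44939 + (-69)²) = 1/(44939 + 4761) = 1/49700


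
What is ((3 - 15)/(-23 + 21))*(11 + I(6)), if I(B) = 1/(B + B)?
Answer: 133/2 ≈ 66.500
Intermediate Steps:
I(B) = 1/(2*B)
((3 - 15)/(-23 + 21))*(11 + I(6)) = ((3 - 15)/(-23 + 21))*(11 + (1/2)/6) = (-12/(-2))*(11 + (1/2)*(1/6)) = (-12*(-1/2))*(11 + 1/12) = 6*(133/12) = 133/2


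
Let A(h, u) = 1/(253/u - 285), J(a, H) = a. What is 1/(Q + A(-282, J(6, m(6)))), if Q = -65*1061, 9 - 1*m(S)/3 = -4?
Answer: -1457/100482011 ≈ -1.4500e-5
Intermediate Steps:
m(S) = 39 (m(S) = 27 - 3*(-4) = 27 + 12 = 39)
A(h, u) = 1/(-285 + 253/u)
Q = -68965
1/(Q + A(-282, J(6, m(6)))) = 1/(-68965 - 1*6/(-253 + 285*6)) = 1/(-68965 - 1*6/(-253 + 1710)) = 1/(-68965 - 1*6/1457) = 1/(-68965 - 1*6*1/1457) = 1/(-68965 - 6/1457) = 1/(-100482011/1457) = -1457/100482011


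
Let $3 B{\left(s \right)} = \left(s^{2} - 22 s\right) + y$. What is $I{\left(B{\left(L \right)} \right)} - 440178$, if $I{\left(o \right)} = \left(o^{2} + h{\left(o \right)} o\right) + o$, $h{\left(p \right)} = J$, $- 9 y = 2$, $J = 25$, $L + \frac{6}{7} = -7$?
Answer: $- \frac{756218375027}{1750329} \approx -4.3204 \cdot 10^{5}$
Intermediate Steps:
$L = - \frac{55}{7}$ ($L = - \frac{6}{7} - 7 = - \frac{55}{7} \approx -7.8571$)
$y = - \frac{2}{9}$ ($y = \left(- \frac{1}{9}\right) 2 = - \frac{2}{9} \approx -0.22222$)
$B{\left(s \right)} = - \frac{2}{27} - \frac{22 s}{3} + \frac{s^{2}}{3}$ ($B{\left(s \right)} = \frac{\left(s^{2} - 22 s\right) - \frac{2}{9}}{3} = \frac{- \frac{2}{9} + s^{2} - 22 s}{3} = - \frac{2}{27} - \frac{22 s}{3} + \frac{s^{2}}{3}$)
$h{\left(p \right)} = 25$
$I{\left(o \right)} = o^{2} + 26 o$ ($I{\left(o \right)} = \left(o^{2} + 25 o\right) + o = o^{2} + 26 o$)
$I{\left(B{\left(L \right)} \right)} - 440178 = \left(- \frac{2}{27} - - \frac{1210}{21} + \frac{\left(- \frac{55}{7}\right)^{2}}{3}\right) \left(26 - \left(- \frac{10876}{189} - \frac{3025}{147}\right)\right) - 440178 = \left(- \frac{2}{27} + \frac{1210}{21} + \frac{1}{3} \cdot \frac{3025}{49}\right) \left(26 + \left(- \frac{2}{27} + \frac{1210}{21} + \frac{1}{3} \cdot \frac{3025}{49}\right)\right) - 440178 = \left(- \frac{2}{27} + \frac{1210}{21} + \frac{3025}{147}\right) \left(26 + \left(- \frac{2}{27} + \frac{1210}{21} + \frac{3025}{147}\right)\right) - 440178 = \frac{103357 \left(26 + \frac{103357}{1323}\right)}{1323} - 440178 = \frac{103357}{1323} \cdot \frac{137755}{1323} - 440178 = \frac{14237943535}{1750329} - 440178 = - \frac{756218375027}{1750329}$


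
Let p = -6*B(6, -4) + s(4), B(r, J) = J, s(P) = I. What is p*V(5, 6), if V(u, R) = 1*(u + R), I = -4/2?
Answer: 242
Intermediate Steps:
I = -2 (I = -4*1/2 = -2)
s(P) = -2
V(u, R) = R + u (V(u, R) = 1*(R + u) = R + u)
p = 22 (p = -6*(-4) - 2 = 24 - 2 = 22)
p*V(5, 6) = 22*(6 + 5) = 22*11 = 242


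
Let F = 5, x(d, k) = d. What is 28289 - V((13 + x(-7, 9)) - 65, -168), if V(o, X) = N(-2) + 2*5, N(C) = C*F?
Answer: 28289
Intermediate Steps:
N(C) = 5*C (N(C) = C*5 = 5*C)
V(o, X) = 0 (V(o, X) = 5*(-2) + 2*5 = -10 + 10 = 0)
28289 - V((13 + x(-7, 9)) - 65, -168) = 28289 - 1*0 = 28289 + 0 = 28289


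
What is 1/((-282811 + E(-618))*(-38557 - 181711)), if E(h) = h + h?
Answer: 1/62566464596 ≈ 1.5983e-11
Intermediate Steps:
E(h) = 2*h
1/((-282811 + E(-618))*(-38557 - 181711)) = 1/((-282811 + 2*(-618))*(-38557 - 181711)) = 1/((-282811 - 1236)*(-220268)) = 1/(-284047*(-220268)) = 1/62566464596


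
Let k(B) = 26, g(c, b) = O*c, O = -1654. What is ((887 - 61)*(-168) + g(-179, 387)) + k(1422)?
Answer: 157324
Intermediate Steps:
g(c, b) = -1654*c
((887 - 61)*(-168) + g(-179, 387)) + k(1422) = ((887 - 61)*(-168) - 1654*(-179)) + 26 = (826*(-168) + 296066) + 26 = (-138768 + 296066) + 26 = 157298 + 26 = 157324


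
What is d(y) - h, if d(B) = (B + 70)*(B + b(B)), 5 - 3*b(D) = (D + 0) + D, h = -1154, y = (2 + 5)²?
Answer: 3296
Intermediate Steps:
y = 49 (y = 7² = 49)
b(D) = 5/3 - 2*D/3 (b(D) = 5/3 - ((D + 0) + D)/3 = 5/3 - (D + D)/3 = 5/3 - 2*D/3)
d(B) = (70 + B)*(5/3 + B/3) (d(B) = (B + 70)*(B + (5/3 - 2*B/3)) = (70 + B)*(5/3 + B/3))
d(y) - h = (350/3 + 25*49 + (⅓)*49²) - 1*(-1154) = (350/3 + 1225 + (⅓)*2401) + 1154 = (350/3 + 1225 + 2401/3) + 1154 = 2142 + 1154 = 3296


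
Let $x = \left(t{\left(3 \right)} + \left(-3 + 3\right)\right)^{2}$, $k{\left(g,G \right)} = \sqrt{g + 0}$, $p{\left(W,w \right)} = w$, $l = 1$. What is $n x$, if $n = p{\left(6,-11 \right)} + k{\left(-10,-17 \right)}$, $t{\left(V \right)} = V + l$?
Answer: $-176 + 16 i \sqrt{10} \approx -176.0 + 50.596 i$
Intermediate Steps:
$t{\left(V \right)} = 1 + V$ ($t{\left(V \right)} = V + 1 = 1 + V$)
$k{\left(g,G \right)} = \sqrt{g}$
$x = 16$ ($x = \left(\left(1 + 3\right) + \left(-3 + 3\right)\right)^{2} = \left(4 + 0\right)^{2} = 4^{2} = 16$)
$n = -11 + i \sqrt{10}$ ($n = -11 + \sqrt{-10} = -11 + i \sqrt{10} \approx -11.0 + 3.1623 i$)
$n x = \left(-11 + i \sqrt{10}\right) 16 = -176 + 16 i \sqrt{10}$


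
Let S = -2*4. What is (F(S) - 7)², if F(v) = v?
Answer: 225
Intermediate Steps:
S = -8
(F(S) - 7)² = (-8 - 7)² = (-15)² = 225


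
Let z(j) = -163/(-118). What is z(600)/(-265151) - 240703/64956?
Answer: -3765541121941/1016165753004 ≈ -3.7056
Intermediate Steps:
z(j) = 163/118 (z(j) = -163*(-1/118) = 163/118)
z(600)/(-265151) - 240703/64956 = (163/118)/(-265151) - 240703/64956 = (163/118)*(-1/265151) - 240703*1/64956 = -163/31287818 - 240703/64956 = -3765541121941/1016165753004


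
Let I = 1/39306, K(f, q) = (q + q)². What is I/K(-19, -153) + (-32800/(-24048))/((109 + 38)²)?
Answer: 93147759767/1475741647947672 ≈ 6.3119e-5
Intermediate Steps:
K(f, q) = 4*q² (K(f, q) = (2*q)² = 4*q²)
I = 1/39306 ≈ 2.5441e-5
I/K(-19, -153) + (-32800/(-24048))/((109 + 38)²) = 1/(39306*((4*(-153)²))) + (-32800/(-24048))/((109 + 38)²) = 1/(39306*((4*23409))) + (-32800*(-1/24048))/(147²) = (1/39306)/93636 + (2050/1503)/21609 = (1/39306)*(1/93636) + (2050/1503)*(1/21609) = 1/3680456616 + 2050/32478327 = 93147759767/1475741647947672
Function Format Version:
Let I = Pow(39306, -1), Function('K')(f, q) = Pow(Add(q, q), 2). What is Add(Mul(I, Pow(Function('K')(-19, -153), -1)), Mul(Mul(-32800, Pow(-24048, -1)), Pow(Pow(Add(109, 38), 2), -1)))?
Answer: Rational(93147759767, 1475741647947672) ≈ 6.3119e-5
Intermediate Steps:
Function('K')(f, q) = Mul(4, Pow(q, 2)) (Function('K')(f, q) = Pow(Mul(2, q), 2) = Mul(4, Pow(q, 2)))
I = Rational(1, 39306) ≈ 2.5441e-5
Add(Mul(I, Pow(Function('K')(-19, -153), -1)), Mul(Mul(-32800, Pow(-24048, -1)), Pow(Pow(Add(109, 38), 2), -1))) = Add(Mul(Rational(1, 39306), Pow(Mul(4, Pow(-153, 2)), -1)), Mul(Mul(-32800, Pow(-24048, -1)), Pow(Pow(Add(109, 38), 2), -1))) = Add(Mul(Rational(1, 39306), Pow(Mul(4, 23409), -1)), Mul(Mul(-32800, Rational(-1, 24048)), Pow(Pow(147, 2), -1))) = Add(Mul(Rational(1, 39306), Pow(93636, -1)), Mul(Rational(2050, 1503), Pow(21609, -1))) = Add(Mul(Rational(1, 39306), Rational(1, 93636)), Mul(Rational(2050, 1503), Rational(1, 21609))) = Add(Rational(1, 3680456616), Rational(2050, 32478327)) = Rational(93147759767, 1475741647947672)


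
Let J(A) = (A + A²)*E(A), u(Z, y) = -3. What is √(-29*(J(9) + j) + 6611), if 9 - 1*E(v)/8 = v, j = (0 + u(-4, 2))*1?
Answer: √6698 ≈ 81.841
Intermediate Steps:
j = -3 (j = (0 - 3)*1 = -3*1 = -3)
E(v) = 72 - 8*v
J(A) = (72 - 8*A)*(A + A²) (J(A) = (A + A²)*(72 - 8*A) = (72 - 8*A)*(A + A²))
√(-29*(J(9) + j) + 6611) = √(-29*(-8*9*(1 + 9)*(-9 + 9) - 3) + 6611) = √(-29*(-8*9*10*0 - 3) + 6611) = √(-29*(0 - 3) + 6611) = √(-29*(-3) + 6611) = √(87 + 6611) = √6698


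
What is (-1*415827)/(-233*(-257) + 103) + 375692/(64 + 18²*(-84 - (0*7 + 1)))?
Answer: -8490192895/412030096 ≈ -20.606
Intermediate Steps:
(-1*415827)/(-233*(-257) + 103) + 375692/(64 + 18²*(-84 - (0*7 + 1))) = -415827/(59881 + 103) + 375692/(64 + 324*(-84 - (0 + 1))) = -415827/59984 + 375692/(64 + 324*(-84 - 1*1)) = -415827*1/59984 + 375692/(64 + 324*(-84 - 1)) = -415827/59984 + 375692/(64 + 324*(-85)) = -415827/59984 + 375692/(64 - 27540) = -415827/59984 + 375692/(-27476) = -415827/59984 + 375692*(-1/27476) = -415827/59984 - 93923/6869 = -8490192895/412030096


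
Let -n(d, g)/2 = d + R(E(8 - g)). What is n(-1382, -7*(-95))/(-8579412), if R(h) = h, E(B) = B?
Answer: -2039/4289706 ≈ -0.00047532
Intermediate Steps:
n(d, g) = -16 - 2*d + 2*g (n(d, g) = -2*(d + (8 - g)) = -2*(8 + d - g) = -16 - 2*d + 2*g)
n(-1382, -7*(-95))/(-8579412) = (-16 - 2*(-1382) + 2*(-7*(-95)))/(-8579412) = (-16 + 2764 + 2*665)*(-1/8579412) = (-16 + 2764 + 1330)*(-1/8579412) = 4078*(-1/8579412) = -2039/4289706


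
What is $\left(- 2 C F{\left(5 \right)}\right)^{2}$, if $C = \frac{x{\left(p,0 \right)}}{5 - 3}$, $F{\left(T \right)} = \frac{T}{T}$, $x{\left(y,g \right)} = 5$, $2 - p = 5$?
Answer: $25$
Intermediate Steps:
$p = -3$ ($p = 2 - 5 = -3$)
$F{\left(T \right)} = 1$
$C = \frac{5}{2}$ ($C = \frac{1}{5 - 3} \cdot 5 = \frac{1}{2} \cdot 5 = \frac{5}{2} \approx 2.5$)
$\left(- 2 C F{\left(5 \right)}\right)^{2} = \left(\left(-2\right) \frac{5}{2} \cdot 1\right)^{2} = \left(\left(-5\right) 1\right)^{2} = \left(-5\right)^{2} = 25$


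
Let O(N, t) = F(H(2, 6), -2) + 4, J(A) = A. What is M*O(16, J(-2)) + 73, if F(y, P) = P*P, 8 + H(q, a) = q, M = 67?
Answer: 609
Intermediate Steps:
H(q, a) = -8 + q
F(y, P) = P²
O(N, t) = 8 (O(N, t) = (-2)² + 4 = 4 + 4 = 8)
M*O(16, J(-2)) + 73 = 67*8 + 73 = 536 + 73 = 609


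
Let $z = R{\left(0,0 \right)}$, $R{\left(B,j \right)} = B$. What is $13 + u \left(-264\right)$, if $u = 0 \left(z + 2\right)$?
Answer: $13$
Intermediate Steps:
$z = 0$
$u = 0$ ($u = 0 \left(0 + 2\right) = 0 \cdot 2 = 0$)
$13 + u \left(-264\right) = 13 + 0 \left(-264\right) = 13 + 0 = 13$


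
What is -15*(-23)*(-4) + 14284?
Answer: 12904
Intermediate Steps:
-15*(-23)*(-4) + 14284 = 345*(-4) + 14284 = -1380 + 14284 = 12904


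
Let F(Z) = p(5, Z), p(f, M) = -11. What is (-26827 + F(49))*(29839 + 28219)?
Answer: -1558160604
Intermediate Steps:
F(Z) = -11
(-26827 + F(49))*(29839 + 28219) = (-26827 - 11)*(29839 + 28219) = -26838*58058 = -1558160604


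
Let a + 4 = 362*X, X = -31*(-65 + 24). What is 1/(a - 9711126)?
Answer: -1/9251028 ≈ -1.0810e-7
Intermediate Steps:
X = 1271 (X = -31*(-41) = 1271)
a = 460098 (a = -4 + 362*1271 = -4 + 460102 = 460098)
1/(a - 9711126) = 1/(460098 - 9711126) = 1/(-9251028) = -1/9251028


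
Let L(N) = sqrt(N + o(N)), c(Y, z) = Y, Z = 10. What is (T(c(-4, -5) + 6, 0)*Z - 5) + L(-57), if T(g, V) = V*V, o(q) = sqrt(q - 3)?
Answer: -5 + sqrt(-57 + 2*I*sqrt(15)) ≈ -4.4882 + 7.5672*I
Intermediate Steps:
o(q) = sqrt(-3 + q)
T(g, V) = V**2
L(N) = sqrt(N + sqrt(-3 + N))
(T(c(-4, -5) + 6, 0)*Z - 5) + L(-57) = (0**2*10 - 5) + sqrt(-57 + sqrt(-3 - 57)) = (0*10 - 5) + sqrt(-57 + sqrt(-60)) = (0 - 5) + sqrt(-57 + 2*I*sqrt(15)) = -5 + sqrt(-57 + 2*I*sqrt(15))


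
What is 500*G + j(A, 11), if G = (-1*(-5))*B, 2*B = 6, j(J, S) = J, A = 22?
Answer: 7522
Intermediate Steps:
B = 3 (B = (½)*6 = 3)
G = 15 (G = -1*(-5)*3 = 5*3 = 15)
500*G + j(A, 11) = 500*15 + 22 = 7500 + 22 = 7522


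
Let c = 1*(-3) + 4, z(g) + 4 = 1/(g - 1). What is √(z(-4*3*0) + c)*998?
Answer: 1996*I ≈ 1996.0*I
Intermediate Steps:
z(g) = -4 + 1/(-1 + g) (z(g) = -4 + 1/(g - 1) = -4 + 1/(-1 + g))
c = 1 (c = -3 + 4 = 1)
√(z(-4*3*0) + c)*998 = √((5 - 4*(-4*3)*0)/(-1 - 4*3*0) + 1)*998 = √((5 - (-48)*0)/(-1 - 12*0) + 1)*998 = √((5 - 4*0)/(-1 + 0) + 1)*998 = √((5 + 0)/(-1) + 1)*998 = √(-1*5 + 1)*998 = √(-5 + 1)*998 = √(-4)*998 = (2*I)*998 = 1996*I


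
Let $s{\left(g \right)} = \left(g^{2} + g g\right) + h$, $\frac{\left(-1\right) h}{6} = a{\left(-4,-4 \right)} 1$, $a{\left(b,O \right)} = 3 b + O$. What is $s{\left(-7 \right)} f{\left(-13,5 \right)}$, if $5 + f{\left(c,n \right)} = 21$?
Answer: $3104$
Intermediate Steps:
$a{\left(b,O \right)} = O + 3 b$
$f{\left(c,n \right)} = 16$ ($f{\left(c,n \right)} = -5 + 21 = 16$)
$h = 96$ ($h = - 6 \left(-4 + 3 \left(-4\right)\right) 1 = - 6 \left(-4 - 12\right) 1 = - 6 \left(\left(-16\right) 1\right) = \left(-6\right) \left(-16\right) = 96$)
$s{\left(g \right)} = 96 + 2 g^{2}$ ($s{\left(g \right)} = \left(g^{2} + g g\right) + 96 = \left(g^{2} + g^{2}\right) + 96 = 2 g^{2} + 96 = 96 + 2 g^{2}$)
$s{\left(-7 \right)} f{\left(-13,5 \right)} = \left(96 + 2 \left(-7\right)^{2}\right) 16 = \left(96 + 2 \cdot 49\right) 16 = \left(96 + 98\right) 16 = 194 \cdot 16 = 3104$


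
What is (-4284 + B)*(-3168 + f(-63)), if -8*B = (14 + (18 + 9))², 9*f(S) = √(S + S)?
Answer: 14237388 - 35953*I*√14/24 ≈ 1.4237e+7 - 5605.2*I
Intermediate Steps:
f(S) = √2*√S/9 (f(S) = √(S + S)/9 = √(2*S)/9 = (√2*√S)/9 = √2*√S/9)
B = -1681/8 (B = -(14 + (18 + 9))²/8 = -(14 + 27)²/8 = -⅛*41² = -⅛*1681 = -1681/8 ≈ -210.13)
(-4284 + B)*(-3168 + f(-63)) = (-4284 - 1681/8)*(-3168 + √2*√(-63)/9) = -35953*(-3168 + √2*(3*I*√7)/9)/8 = -35953*(-3168 + I*√14/3)/8 = 14237388 - 35953*I*√14/24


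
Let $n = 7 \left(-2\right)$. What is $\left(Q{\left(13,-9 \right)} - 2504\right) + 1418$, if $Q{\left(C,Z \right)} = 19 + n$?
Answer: $-1081$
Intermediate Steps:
$n = -14$
$Q{\left(C,Z \right)} = 5$ ($Q{\left(C,Z \right)} = 19 - 14 = 5$)
$\left(Q{\left(13,-9 \right)} - 2504\right) + 1418 = \left(5 - 2504\right) + 1418 = -2499 + 1418 = -1081$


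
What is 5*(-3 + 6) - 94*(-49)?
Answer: 4621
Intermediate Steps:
5*(-3 + 6) - 94*(-49) = 5*3 + 4606 = 15 + 4606 = 4621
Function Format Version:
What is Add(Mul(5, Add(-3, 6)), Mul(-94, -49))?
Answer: 4621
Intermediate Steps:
Add(Mul(5, Add(-3, 6)), Mul(-94, -49)) = Add(Mul(5, 3), 4606) = Add(15, 4606) = 4621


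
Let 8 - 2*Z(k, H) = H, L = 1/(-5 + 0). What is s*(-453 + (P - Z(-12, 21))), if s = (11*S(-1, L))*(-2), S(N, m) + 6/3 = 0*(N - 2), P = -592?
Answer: -45694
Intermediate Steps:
L = -⅕ (L = 1/(-5) = -⅕ ≈ -0.20000)
S(N, m) = -2 (S(N, m) = -2 + 0*(N - 2) = -2 + 0*(-2 + N) = -2 + 0 = -2)
Z(k, H) = 4 - H/2
s = 44 (s = (11*(-2))*(-2) = -22*(-2) = 44)
s*(-453 + (P - Z(-12, 21))) = 44*(-453 + (-592 - (4 - ½*21))) = 44*(-453 + (-592 - (4 - 21/2))) = 44*(-453 + (-592 - 1*(-13/2))) = 44*(-453 + (-592 + 13/2)) = 44*(-453 - 1171/2) = 44*(-2077/2) = -45694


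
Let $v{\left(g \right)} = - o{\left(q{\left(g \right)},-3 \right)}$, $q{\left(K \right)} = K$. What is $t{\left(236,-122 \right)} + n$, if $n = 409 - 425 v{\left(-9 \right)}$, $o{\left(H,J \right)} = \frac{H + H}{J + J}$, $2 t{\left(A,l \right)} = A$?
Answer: $1802$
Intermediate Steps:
$t{\left(A,l \right)} = \frac{A}{2}$
$o{\left(H,J \right)} = \frac{H}{J}$ ($o{\left(H,J \right)} = \frac{2 H}{2 J} = 2 H \frac{1}{2 J} = \frac{H}{J}$)
$v{\left(g \right)} = \frac{g}{3}$ ($v{\left(g \right)} = - \frac{g}{-3} = - \frac{g \left(-1\right)}{3} = - \frac{\left(-1\right) g}{3} = \frac{g}{3}$)
$n = 1684$ ($n = 409 - 425 \cdot \frac{1}{3} \left(-9\right) = 409 - -1275 = 409 + 1275 = 1684$)
$t{\left(236,-122 \right)} + n = \frac{1}{2} \cdot 236 + 1684 = 118 + 1684 = 1802$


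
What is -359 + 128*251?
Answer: 31769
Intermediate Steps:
-359 + 128*251 = -359 + 32128 = 31769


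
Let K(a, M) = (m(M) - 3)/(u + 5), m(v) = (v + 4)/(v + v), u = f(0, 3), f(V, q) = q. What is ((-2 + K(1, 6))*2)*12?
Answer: -109/2 ≈ -54.500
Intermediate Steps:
u = 3
m(v) = (4 + v)/(2*v) (m(v) = (4 + v)/((2*v)) = (4 + v)*(1/(2*v)) = (4 + v)/(2*v))
K(a, M) = -3/8 + (4 + M)/(16*M) (K(a, M) = ((4 + M)/(2*M) - 3)/(3 + 5) = (-3 + (4 + M)/(2*M))/8 = (-3 + (4 + M)/(2*M))*(⅛) = -3/8 + (4 + M)/(16*M))
((-2 + K(1, 6))*2)*12 = ((-2 + (1/16)*(4 - 5*6)/6)*2)*12 = ((-2 + (1/16)*(⅙)*(4 - 30))*2)*12 = ((-2 + (1/16)*(⅙)*(-26))*2)*12 = ((-2 - 13/48)*2)*12 = -109/48*2*12 = -109/24*12 = -109/2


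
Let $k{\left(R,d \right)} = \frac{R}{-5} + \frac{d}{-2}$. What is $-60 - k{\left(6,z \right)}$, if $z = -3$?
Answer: $- \frac{603}{10} \approx -60.3$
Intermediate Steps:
$k{\left(R,d \right)} = - \frac{d}{2} - \frac{R}{5}$ ($k{\left(R,d \right)} = R \left(- \frac{1}{5}\right) + d \left(- \frac{1}{2}\right) = - \frac{R}{5} - \frac{d}{2} = - \frac{d}{2} - \frac{R}{5}$)
$-60 - k{\left(6,z \right)} = -60 - \left(\left(- \frac{1}{2}\right) \left(-3\right) - \frac{6}{5}\right) = -60 - \left(\frac{3}{2} - \frac{6}{5}\right) = -60 - \frac{3}{10} = - \frac{603}{10}$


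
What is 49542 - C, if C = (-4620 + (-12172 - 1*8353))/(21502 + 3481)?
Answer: 1237732931/24983 ≈ 49543.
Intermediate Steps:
C = -25145/24983 (C = (-4620 + (-12172 - 8353))/24983 = (-4620 - 20525)*(1/24983) = -25145*1/24983 = -25145/24983 ≈ -1.0065)
49542 - C = 49542 - 1*(-25145/24983) = 49542 + 25145/24983 = 1237732931/24983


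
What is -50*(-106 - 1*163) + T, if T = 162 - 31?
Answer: 13581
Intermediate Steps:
T = 131
-50*(-106 - 1*163) + T = -50*(-106 - 1*163) + 131 = -50*(-106 - 163) + 131 = -50*(-269) + 131 = 13450 + 131 = 13581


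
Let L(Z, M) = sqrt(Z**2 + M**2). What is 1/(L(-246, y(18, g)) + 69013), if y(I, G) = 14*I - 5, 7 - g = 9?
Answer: 69013/4762672644 - 5*sqrt(4861)/4762672644 ≈ 1.4417e-5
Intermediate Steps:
g = -2 (g = 7 - 1*9 = 7 - 9 = -2)
y(I, G) = -5 + 14*I
L(Z, M) = sqrt(M**2 + Z**2)
1/(L(-246, y(18, g)) + 69013) = 1/(sqrt((-5 + 14*18)**2 + (-246)**2) + 69013) = 1/(sqrt((-5 + 252)**2 + 60516) + 69013) = 1/(sqrt(247**2 + 60516) + 69013) = 1/(sqrt(61009 + 60516) + 69013) = 1/(sqrt(121525) + 69013) = 1/(5*sqrt(4861) + 69013) = 1/(69013 + 5*sqrt(4861))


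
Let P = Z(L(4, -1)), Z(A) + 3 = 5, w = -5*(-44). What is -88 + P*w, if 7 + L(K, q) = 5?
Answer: 352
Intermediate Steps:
L(K, q) = -2 (L(K, q) = -7 + 5 = -2)
w = 220
Z(A) = 2 (Z(A) = -3 + 5 = 2)
P = 2
-88 + P*w = -88 + 2*220 = -88 + 440 = 352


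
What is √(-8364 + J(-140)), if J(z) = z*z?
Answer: 106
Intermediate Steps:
J(z) = z²
√(-8364 + J(-140)) = √(-8364 + (-140)²) = √(-8364 + 19600) = √11236 = 106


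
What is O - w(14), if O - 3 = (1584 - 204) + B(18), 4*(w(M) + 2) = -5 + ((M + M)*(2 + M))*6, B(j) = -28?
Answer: 2745/4 ≈ 686.25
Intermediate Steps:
w(M) = -13/4 + 3*M*(2 + M) (w(M) = -2 + (-5 + ((M + M)*(2 + M))*6)/4 = -2 + (-5 + ((2*M)*(2 + M))*6)/4 = -2 + (-5 + (2*M*(2 + M))*6)/4 = -2 + (-5 + 12*M*(2 + M))/4 = -2 + (-5/4 + 3*M*(2 + M)) = -13/4 + 3*M*(2 + M))
O = 1355 (O = 3 + ((1584 - 204) - 28) = 3 + (1380 - 28) = 3 + 1352 = 1355)
O - w(14) = 1355 - (-13/4 + 3*14² + 6*14) = 1355 - (-13/4 + 3*196 + 84) = 1355 - (-13/4 + 588 + 84) = 1355 - 1*2675/4 = 1355 - 2675/4 = 2745/4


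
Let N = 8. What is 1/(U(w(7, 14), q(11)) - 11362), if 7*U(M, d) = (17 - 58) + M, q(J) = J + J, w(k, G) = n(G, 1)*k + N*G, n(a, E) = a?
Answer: -7/79365 ≈ -8.8200e-5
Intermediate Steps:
w(k, G) = 8*G + G*k (w(k, G) = G*k + 8*G = 8*G + G*k)
q(J) = 2*J
U(M, d) = -41/7 + M/7 (U(M, d) = ((17 - 58) + M)/7 = (-41 + M)/7 = -41/7 + M/7)
1/(U(w(7, 14), q(11)) - 11362) = 1/((-41/7 + (14*(8 + 7))/7) - 11362) = 1/((-41/7 + (14*15)/7) - 11362) = 1/((-41/7 + (⅐)*210) - 11362) = 1/((-41/7 + 30) - 11362) = 1/(169/7 - 11362) = 1/(-79365/7) = -7/79365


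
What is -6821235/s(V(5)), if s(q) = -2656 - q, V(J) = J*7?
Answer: 757915/299 ≈ 2534.8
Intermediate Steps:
V(J) = 7*J
-6821235/s(V(5)) = -6821235/(-2656 - 7*5) = -6821235/(-2656 - 1*35) = -6821235/(-2656 - 35) = -6821235/(-2691) = -6821235*(-1/2691) = 757915/299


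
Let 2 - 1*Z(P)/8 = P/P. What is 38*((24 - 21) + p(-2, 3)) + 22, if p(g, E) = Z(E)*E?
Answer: 1048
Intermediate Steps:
Z(P) = 8 (Z(P) = 16 - 8*P/P = 16 - 8*1 = 16 - 8 = 8)
p(g, E) = 8*E
38*((24 - 21) + p(-2, 3)) + 22 = 38*((24 - 21) + 8*3) + 22 = 38*(3 + 24) + 22 = 38*27 + 22 = 1026 + 22 = 1048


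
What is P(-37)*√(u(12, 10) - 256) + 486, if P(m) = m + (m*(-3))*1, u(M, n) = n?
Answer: 486 + 74*I*√246 ≈ 486.0 + 1160.6*I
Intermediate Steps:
P(m) = -2*m (P(m) = m - 3*m*1 = m - 3*m = -2*m)
P(-37)*√(u(12, 10) - 256) + 486 = (-2*(-37))*√(10 - 256) + 486 = 74*√(-246) + 486 = 74*(I*√246) + 486 = 74*I*√246 + 486 = 486 + 74*I*√246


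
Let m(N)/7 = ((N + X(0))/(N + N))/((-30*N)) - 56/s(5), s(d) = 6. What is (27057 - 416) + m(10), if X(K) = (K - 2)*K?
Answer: 5315131/200 ≈ 26576.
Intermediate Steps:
X(K) = K*(-2 + K) (X(K) = (-2 + K)*K = K*(-2 + K))
m(N) = -196/3 - 7/(60*N) (m(N) = 7*(((N + 0*(-2 + 0))/(N + N))/((-30*N)) - 56/6) = 7*(((N + 0*(-2))/((2*N)))*(-1/(30*N)) - 56*⅙) = 7*(((N + 0)*(1/(2*N)))*(-1/(30*N)) - 28/3) = 7*((N*(1/(2*N)))*(-1/(30*N)) - 28/3) = 7*((-1/(30*N))/2 - 28/3) = 7*(-1/(60*N) - 28/3) = 7*(-28/3 - 1/(60*N)) = -196/3 - 7/(60*N))
(27057 - 416) + m(10) = (27057 - 416) + (7/60)*(-1 - 560*10)/10 = 26641 + (7/60)*(⅒)*(-1 - 5600) = 26641 + (7/60)*(⅒)*(-5601) = 26641 - 13069/200 = 5315131/200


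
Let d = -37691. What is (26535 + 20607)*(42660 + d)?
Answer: 234248598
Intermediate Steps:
(26535 + 20607)*(42660 + d) = (26535 + 20607)*(42660 - 37691) = 47142*4969 = 234248598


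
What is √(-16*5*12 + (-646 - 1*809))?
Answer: I*√2415 ≈ 49.143*I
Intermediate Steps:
√(-16*5*12 + (-646 - 1*809)) = √(-80*12 + (-646 - 809)) = √(-960 - 1455) = √(-2415) = I*√2415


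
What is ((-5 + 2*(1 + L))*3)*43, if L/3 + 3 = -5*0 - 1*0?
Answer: -2709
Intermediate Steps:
L = -9 (L = -9 + 3*(-5*0 - 1*0) = -9 + 3*(0 + 0) = -9 + 3*0 = -9 + 0 = -9)
((-5 + 2*(1 + L))*3)*43 = ((-5 + 2*(1 - 9))*3)*43 = ((-5 + 2*(-8))*3)*43 = ((-5 - 16)*3)*43 = -21*3*43 = -63*43 = -2709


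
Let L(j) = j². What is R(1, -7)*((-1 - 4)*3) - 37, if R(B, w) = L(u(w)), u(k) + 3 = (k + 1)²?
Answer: -16372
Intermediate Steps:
u(k) = -3 + (1 + k)² (u(k) = -3 + (k + 1)² = -3 + (1 + k)²)
R(B, w) = (-3 + (1 + w)²)²
R(1, -7)*((-1 - 4)*3) - 37 = (-3 + (1 - 7)²)²*((-1 - 4)*3) - 37 = (-3 + (-6)²)²*(-5*3) - 37 = (-3 + 36)²*(-15) - 37 = 33²*(-15) - 37 = 1089*(-15) - 37 = -16335 - 37 = -16372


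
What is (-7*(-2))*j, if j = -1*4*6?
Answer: -336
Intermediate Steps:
j = -24 (j = -4*6 = -24)
(-7*(-2))*j = -7*(-2)*(-24) = 14*(-24) = -336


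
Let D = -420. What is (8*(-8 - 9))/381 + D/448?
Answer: -7891/6096 ≈ -1.2945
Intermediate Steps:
(8*(-8 - 9))/381 + D/448 = (8*(-8 - 9))/381 - 420/448 = (8*(-17))*(1/381) - 420*1/448 = -136*1/381 - 15/16 = -136/381 - 15/16 = -7891/6096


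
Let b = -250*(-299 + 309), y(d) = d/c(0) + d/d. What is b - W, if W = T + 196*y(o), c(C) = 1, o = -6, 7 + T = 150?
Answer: -1663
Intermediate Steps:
T = 143 (T = -7 + 150 = 143)
y(d) = 1 + d (y(d) = d/1 + d/d = d*1 + 1 = d + 1 = 1 + d)
b = -2500 (b = -250*10 = -2500)
W = -837 (W = 143 + 196*(1 - 6) = 143 + 196*(-5) = 143 - 980 = -837)
b - W = -2500 - 1*(-837) = -2500 + 837 = -1663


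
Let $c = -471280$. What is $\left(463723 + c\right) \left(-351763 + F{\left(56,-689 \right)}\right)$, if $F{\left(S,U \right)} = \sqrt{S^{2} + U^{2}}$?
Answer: $2658272991 - 7557 \sqrt{477857} \approx 2.653 \cdot 10^{9}$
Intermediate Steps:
$\left(463723 + c\right) \left(-351763 + F{\left(56,-689 \right)}\right) = \left(463723 - 471280\right) \left(-351763 + \sqrt{56^{2} + \left(-689\right)^{2}}\right) = - 7557 \left(-351763 + \sqrt{3136 + 474721}\right) = - 7557 \left(-351763 + \sqrt{477857}\right) = 2658272991 - 7557 \sqrt{477857}$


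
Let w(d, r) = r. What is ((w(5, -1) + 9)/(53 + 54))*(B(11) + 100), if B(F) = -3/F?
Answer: 8776/1177 ≈ 7.4562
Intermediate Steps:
((w(5, -1) + 9)/(53 + 54))*(B(11) + 100) = ((-1 + 9)/(53 + 54))*(-3/11 + 100) = (8/107)*(-3*1/11 + 100) = (8*(1/107))*(-3/11 + 100) = (8/107)*(1097/11) = 8776/1177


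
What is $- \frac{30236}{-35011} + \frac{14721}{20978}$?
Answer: $\frac{1149687739}{734460758} \approx 1.5653$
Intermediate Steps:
$- \frac{30236}{-35011} + \frac{14721}{20978} = \left(-30236\right) \left(- \frac{1}{35011}\right) + 14721 \cdot \frac{1}{20978} = \frac{30236}{35011} + \frac{14721}{20978} = \frac{1149687739}{734460758}$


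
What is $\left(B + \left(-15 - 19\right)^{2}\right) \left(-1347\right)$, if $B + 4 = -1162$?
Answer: $13470$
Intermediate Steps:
$B = -1166$ ($B = -4 - 1162 = -1166$)
$\left(B + \left(-15 - 19\right)^{2}\right) \left(-1347\right) = \left(-1166 + \left(-15 - 19\right)^{2}\right) \left(-1347\right) = \left(-1166 + \left(-34\right)^{2}\right) \left(-1347\right) = \left(-1166 + 1156\right) \left(-1347\right) = \left(-10\right) \left(-1347\right) = 13470$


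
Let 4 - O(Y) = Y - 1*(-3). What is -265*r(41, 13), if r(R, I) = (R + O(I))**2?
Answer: -222865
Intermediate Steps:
O(Y) = 1 - Y (O(Y) = 4 - (Y - 1*(-3)) = 4 - (Y + 3) = 4 - (3 + Y) = 4 + (-3 - Y) = 1 - Y)
r(R, I) = (1 + R - I)**2 (r(R, I) = (R + (1 - I))**2 = (1 + R - I)**2)
-265*r(41, 13) = -265*(1 + 41 - 1*13)**2 = -265*(1 + 41 - 13)**2 = -265*29**2 = -265*841 = -222865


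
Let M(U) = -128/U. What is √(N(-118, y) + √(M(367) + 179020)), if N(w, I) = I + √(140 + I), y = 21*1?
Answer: √(2828469 + 734*√6027994451 + 134689*√161)/367 ≈ 21.373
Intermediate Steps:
y = 21
√(N(-118, y) + √(M(367) + 179020)) = √((21 + √(140 + 21)) + √(-128/367 + 179020)) = √((21 + √161) + √(-128*1/367 + 179020)) = √((21 + √161) + √(-128/367 + 179020)) = √((21 + √161) + √(65700212/367)) = √((21 + √161) + 2*√6027994451/367) = √(21 + √161 + 2*√6027994451/367)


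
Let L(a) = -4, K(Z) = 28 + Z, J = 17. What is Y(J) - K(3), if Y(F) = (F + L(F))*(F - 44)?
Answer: -382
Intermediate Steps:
Y(F) = (-44 + F)*(-4 + F) (Y(F) = (F - 4)*(F - 44) = (-4 + F)*(-44 + F) = (-44 + F)*(-4 + F))
Y(J) - K(3) = (176 + 17² - 48*17) - (28 + 3) = (176 + 289 - 816) - 1*31 = -351 - 31 = -382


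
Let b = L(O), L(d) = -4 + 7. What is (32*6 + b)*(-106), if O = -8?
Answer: -20670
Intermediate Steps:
L(d) = 3
b = 3
(32*6 + b)*(-106) = (32*6 + 3)*(-106) = (192 + 3)*(-106) = 195*(-106) = -20670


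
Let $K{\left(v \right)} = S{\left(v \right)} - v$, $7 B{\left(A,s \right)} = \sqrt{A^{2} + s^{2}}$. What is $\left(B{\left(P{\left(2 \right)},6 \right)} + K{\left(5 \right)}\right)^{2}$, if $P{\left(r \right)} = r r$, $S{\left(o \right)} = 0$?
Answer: $\frac{1277}{49} - \frac{20 \sqrt{13}}{7} \approx 15.76$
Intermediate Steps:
$P{\left(r \right)} = r^{2}$
$B{\left(A,s \right)} = \frac{\sqrt{A^{2} + s^{2}}}{7}$
$K{\left(v \right)} = - v$ ($K{\left(v \right)} = 0 - v = - v$)
$\left(B{\left(P{\left(2 \right)},6 \right)} + K{\left(5 \right)}\right)^{2} = \left(\frac{\sqrt{\left(2^{2}\right)^{2} + 6^{2}}}{7} - 5\right)^{2} = \left(\frac{\sqrt{4^{2} + 36}}{7} - 5\right)^{2} = \left(\frac{\sqrt{16 + 36}}{7} - 5\right)^{2} = \left(\frac{\sqrt{52}}{7} - 5\right)^{2} = \left(\frac{2 \sqrt{13}}{7} - 5\right)^{2} = \left(-5 + \frac{2 \sqrt{13}}{7}\right)^{2}$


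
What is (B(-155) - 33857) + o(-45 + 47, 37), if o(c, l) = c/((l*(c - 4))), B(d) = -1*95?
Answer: -1256225/37 ≈ -33952.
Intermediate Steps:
B(d) = -95
o(c, l) = c/(l*(-4 + c)) (o(c, l) = c/((l*(-4 + c))) = c*(1/(l*(-4 + c))) = c/(l*(-4 + c)))
(B(-155) - 33857) + o(-45 + 47, 37) = (-95 - 33857) + (-45 + 47)/(37*(-4 + (-45 + 47))) = -33952 + 2*(1/37)/(-4 + 2) = -33952 + 2*(1/37)/(-2) = -33952 + 2*(1/37)*(-1/2) = -33952 - 1/37 = -1256225/37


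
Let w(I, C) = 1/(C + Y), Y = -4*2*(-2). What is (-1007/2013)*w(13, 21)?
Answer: -1007/74481 ≈ -0.013520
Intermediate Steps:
Y = 16 (Y = -8*(-2) = 16)
w(I, C) = 1/(16 + C) (w(I, C) = 1/(C + 16) = 1/(16 + C))
(-1007/2013)*w(13, 21) = (-1007/2013)/(16 + 21) = -1007*1/2013/37 = -1007/2013*1/37 = -1007/74481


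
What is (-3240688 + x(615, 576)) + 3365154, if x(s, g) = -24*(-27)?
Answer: 125114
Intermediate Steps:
x(s, g) = 648
(-3240688 + x(615, 576)) + 3365154 = (-3240688 + 648) + 3365154 = -3240040 + 3365154 = 125114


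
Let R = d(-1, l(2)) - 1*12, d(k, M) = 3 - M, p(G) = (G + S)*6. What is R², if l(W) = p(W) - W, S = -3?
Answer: 1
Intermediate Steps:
p(G) = -18 + 6*G (p(G) = (G - 3)*6 = (-3 + G)*6 = -18 + 6*G)
l(W) = -18 + 5*W (l(W) = (-18 + 6*W) - W = -18 + 5*W)
R = -1 (R = (3 - (-18 + 5*2)) - 1*12 = (3 - (-18 + 10)) - 12 = (3 - 1*(-8)) - 12 = (3 + 8) - 12 = 11 - 12 = -1)
R² = (-1)² = 1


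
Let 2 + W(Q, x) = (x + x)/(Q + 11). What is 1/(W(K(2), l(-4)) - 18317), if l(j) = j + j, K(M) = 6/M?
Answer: -7/128241 ≈ -5.4585e-5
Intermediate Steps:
l(j) = 2*j
W(Q, x) = -2 + 2*x/(11 + Q) (W(Q, x) = -2 + (x + x)/(Q + 11) = -2 + (2*x)/(11 + Q) = -2 + 2*x/(11 + Q))
1/(W(K(2), l(-4)) - 18317) = 1/(2*(-11 + 2*(-4) - 6/2)/(11 + 6/2) - 18317) = 1/(2*(-11 - 8 - 6/2)/(11 + 6*(½)) - 18317) = 1/(2*(-11 - 8 - 1*3)/(11 + 3) - 18317) = 1/(2*(-11 - 8 - 3)/14 - 18317) = 1/(2*(1/14)*(-22) - 18317) = 1/(-22/7 - 18317) = 1/(-128241/7) = -7/128241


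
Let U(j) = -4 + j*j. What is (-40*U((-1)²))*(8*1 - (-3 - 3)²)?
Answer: -3360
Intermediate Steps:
U(j) = -4 + j²
(-40*U((-1)²))*(8*1 - (-3 - 3)²) = (-40*(-4 + ((-1)²)²))*(8*1 - (-3 - 3)²) = (-40*(-4 + 1²))*(8 - 1*(-6)²) = (-40*(-4 + 1))*(8 - 1*36) = (-40*(-3))*(8 - 36) = 120*(-28) = -3360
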